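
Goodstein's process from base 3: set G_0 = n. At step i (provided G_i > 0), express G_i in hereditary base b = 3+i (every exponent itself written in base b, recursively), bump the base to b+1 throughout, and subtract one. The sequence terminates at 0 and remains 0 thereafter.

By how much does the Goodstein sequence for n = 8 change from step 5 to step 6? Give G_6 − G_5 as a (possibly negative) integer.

i=0: 8 = 2·3 + 2 (b=3); 3→4: 2·4 + 2 = 10; 10−1 = 9
i=1: 9 = 2·4 + 1 (b=4); 4→5: 2·5 + 1 = 11; 11−1 = 10
i=2: 10 = 2·5 (b=5); 5→6: 2·6 = 12; 12−1 = 11
i=3: 11 = 6 + 5 (b=6); 6→7: 7 + 5 = 12; 12−1 = 11
i=4: 11 = 7 + 4 (b=7); 7→8: 8 + 4 = 12; 12−1 = 11
i=5: 11 = 8 + 3 (b=8); 8→9: 9 + 3 = 12; 12−1 = 11

0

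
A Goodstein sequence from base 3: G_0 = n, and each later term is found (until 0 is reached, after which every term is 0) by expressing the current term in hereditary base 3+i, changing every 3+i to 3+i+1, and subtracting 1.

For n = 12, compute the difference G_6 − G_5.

6

step 0: 12 = 3^2 + 3; sub 4 for 3: 4^2 + 4; = 20; G_1 = 20−1 = 19
step 1: 19 = 4^2 + 3; sub 5 for 4: 5^2 + 3; = 28; G_2 = 28−1 = 27
step 2: 27 = 5^2 + 2; sub 6 for 5: 6^2 + 2; = 38; G_3 = 38−1 = 37
step 3: 37 = 6^2 + 1; sub 7 for 6: 7^2 + 1; = 50; G_4 = 50−1 = 49
step 4: 49 = 7^2; sub 8 for 7: 8^2; = 64; G_5 = 64−1 = 63
step 5: 63 = 7·8 + 7; sub 9 for 8: 7·9 + 7; = 70; G_6 = 70−1 = 69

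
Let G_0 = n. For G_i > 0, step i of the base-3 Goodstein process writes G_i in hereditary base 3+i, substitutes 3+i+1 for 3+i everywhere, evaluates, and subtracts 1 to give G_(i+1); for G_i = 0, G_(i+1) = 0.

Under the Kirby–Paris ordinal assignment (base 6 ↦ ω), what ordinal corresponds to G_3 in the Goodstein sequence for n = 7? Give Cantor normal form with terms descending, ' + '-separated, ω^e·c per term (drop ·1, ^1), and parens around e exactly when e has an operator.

(0) 7|_3 = 2·3 + 1 ↦ 2·4 + 1|_4 = 9 ⇒ 8
(1) 8|_4 = 2·4 ↦ 2·5|_5 = 10 ⇒ 9
(2) 9|_5 = 5 + 4 ↦ 6 + 4|_6 = 10 ⇒ 9
(3) 9|_6 = 6 + 3 ↦ 7 + 3|_7 = 10 ⇒ 9

ω + 3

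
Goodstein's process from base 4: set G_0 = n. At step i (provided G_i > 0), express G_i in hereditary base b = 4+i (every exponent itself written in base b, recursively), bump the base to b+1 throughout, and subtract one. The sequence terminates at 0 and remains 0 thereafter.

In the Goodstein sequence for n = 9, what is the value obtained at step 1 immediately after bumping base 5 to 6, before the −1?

12

step 0: 9 = 2·4 + 1; sub 5 for 4: 2·5 + 1; = 11; G_1 = 11−1 = 10
step 1: 10 = 2·5; sub 6 for 5: 2·6; = 12; G_2 = 12−1 = 11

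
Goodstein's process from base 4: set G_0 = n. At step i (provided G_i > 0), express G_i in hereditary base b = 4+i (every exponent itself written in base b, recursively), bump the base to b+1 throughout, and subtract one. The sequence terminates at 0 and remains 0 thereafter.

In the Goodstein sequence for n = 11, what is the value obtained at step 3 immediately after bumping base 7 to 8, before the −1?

11 —HB4→ 2·4 + 3 —bump→ 2·5 + 3 = 13 —(−1)→ 12
12 —HB5→ 2·5 + 2 —bump→ 2·6 + 2 = 14 —(−1)→ 13
13 —HB6→ 2·6 + 1 —bump→ 2·7 + 1 = 15 —(−1)→ 14
14 —HB7→ 2·7 —bump→ 2·8 = 16 —(−1)→ 15

16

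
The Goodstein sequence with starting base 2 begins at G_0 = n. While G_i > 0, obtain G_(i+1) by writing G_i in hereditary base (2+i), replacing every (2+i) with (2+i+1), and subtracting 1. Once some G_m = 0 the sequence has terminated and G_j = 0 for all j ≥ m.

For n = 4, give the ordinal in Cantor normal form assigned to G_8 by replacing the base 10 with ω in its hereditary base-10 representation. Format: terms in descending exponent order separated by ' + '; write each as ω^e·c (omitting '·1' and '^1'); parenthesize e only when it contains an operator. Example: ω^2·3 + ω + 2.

step 0: 4 = 2^2; sub 3 for 2: 3^3; = 27; G_1 = 27−1 = 26
step 1: 26 = 2·3^2 + 2·3 + 2; sub 4 for 3: 2·4^2 + 2·4 + 2; = 42; G_2 = 42−1 = 41
step 2: 41 = 2·4^2 + 2·4 + 1; sub 5 for 4: 2·5^2 + 2·5 + 1; = 61; G_3 = 61−1 = 60
step 3: 60 = 2·5^2 + 2·5; sub 6 for 5: 2·6^2 + 2·6; = 84; G_4 = 84−1 = 83
step 4: 83 = 2·6^2 + 6 + 5; sub 7 for 6: 2·7^2 + 7 + 5; = 110; G_5 = 110−1 = 109
step 5: 109 = 2·7^2 + 7 + 4; sub 8 for 7: 2·8^2 + 8 + 4; = 140; G_6 = 140−1 = 139
step 6: 139 = 2·8^2 + 8 + 3; sub 9 for 8: 2·9^2 + 9 + 3; = 174; G_7 = 174−1 = 173
step 7: 173 = 2·9^2 + 9 + 2; sub 10 for 9: 2·10^2 + 10 + 2; = 212; G_8 = 212−1 = 211
step 8: 211 = 2·10^2 + 10 + 1; sub 11 for 10: 2·11^2 + 11 + 1; = 254; G_9 = 254−1 = 253

ω^2·2 + ω + 1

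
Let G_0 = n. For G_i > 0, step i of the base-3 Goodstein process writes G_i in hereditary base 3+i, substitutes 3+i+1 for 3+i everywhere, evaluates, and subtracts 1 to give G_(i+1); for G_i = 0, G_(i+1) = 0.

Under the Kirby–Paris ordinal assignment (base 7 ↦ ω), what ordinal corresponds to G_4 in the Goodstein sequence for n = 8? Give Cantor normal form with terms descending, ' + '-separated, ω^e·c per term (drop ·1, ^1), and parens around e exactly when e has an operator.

i=0: 8 = 2·3 + 2 (b=3); 3→4: 2·4 + 2 = 10; 10−1 = 9
i=1: 9 = 2·4 + 1 (b=4); 4→5: 2·5 + 1 = 11; 11−1 = 10
i=2: 10 = 2·5 (b=5); 5→6: 2·6 = 12; 12−1 = 11
i=3: 11 = 6 + 5 (b=6); 6→7: 7 + 5 = 12; 12−1 = 11
i=4: 11 = 7 + 4 (b=7); 7→8: 8 + 4 = 12; 12−1 = 11

ω + 4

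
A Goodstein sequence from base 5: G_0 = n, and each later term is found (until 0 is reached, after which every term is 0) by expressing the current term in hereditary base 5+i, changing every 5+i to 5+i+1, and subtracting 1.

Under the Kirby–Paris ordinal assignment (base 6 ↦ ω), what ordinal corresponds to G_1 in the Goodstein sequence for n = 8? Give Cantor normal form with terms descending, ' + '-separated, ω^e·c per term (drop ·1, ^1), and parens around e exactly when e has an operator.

ω + 2

(0) 8|_5 = 5 + 3 ↦ 6 + 3|_6 = 9 ⇒ 8
(1) 8|_6 = 6 + 2 ↦ 7 + 2|_7 = 9 ⇒ 8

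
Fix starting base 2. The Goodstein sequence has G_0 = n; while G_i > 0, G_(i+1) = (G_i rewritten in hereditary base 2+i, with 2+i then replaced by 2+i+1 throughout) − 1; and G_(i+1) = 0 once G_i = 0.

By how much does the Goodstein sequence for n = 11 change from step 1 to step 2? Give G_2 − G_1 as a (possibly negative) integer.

G_0=11  [base 2] 2^(2 + 1) + 2 + 1  →[2↦3]→  3^(3 + 1) + 3 + 1 = 85  −1 ⇒ G_1=84
G_1=84  [base 3] 3^(3 + 1) + 3  →[3↦4]→  4^(4 + 1) + 4 = 1028  −1 ⇒ G_2=1027

943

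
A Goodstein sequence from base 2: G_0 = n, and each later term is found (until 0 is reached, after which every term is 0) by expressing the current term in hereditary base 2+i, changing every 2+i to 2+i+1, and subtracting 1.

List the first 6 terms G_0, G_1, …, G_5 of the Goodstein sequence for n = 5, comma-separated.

5, 27, 255, 467, 775, 1197

base 2: 5 = 2^2 + 1; at 3: 3^3 + 1 = 28; next = 27
base 3: 27 = 3^3; at 4: 4^4 = 256; next = 255
base 4: 255 = 3·4^3 + 3·4^2 + 3·4 + 3; at 5: 3·5^3 + 3·5^2 + 3·5 + 3 = 468; next = 467
base 5: 467 = 3·5^3 + 3·5^2 + 3·5 + 2; at 6: 3·6^3 + 3·6^2 + 3·6 + 2 = 776; next = 775
base 6: 775 = 3·6^3 + 3·6^2 + 3·6 + 1; at 7: 3·7^3 + 3·7^2 + 3·7 + 1 = 1198; next = 1197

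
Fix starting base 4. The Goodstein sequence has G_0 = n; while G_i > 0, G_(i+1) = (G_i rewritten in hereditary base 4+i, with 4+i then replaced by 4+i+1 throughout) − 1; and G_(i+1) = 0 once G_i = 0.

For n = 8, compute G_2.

i=0: 8 = 2·4 (b=4); 4→5: 2·5 = 10; 10−1 = 9
i=1: 9 = 5 + 4 (b=5); 5→6: 6 + 4 = 10; 10−1 = 9
i=2: 9 = 6 + 3 (b=6); 6→7: 7 + 3 = 10; 10−1 = 9

9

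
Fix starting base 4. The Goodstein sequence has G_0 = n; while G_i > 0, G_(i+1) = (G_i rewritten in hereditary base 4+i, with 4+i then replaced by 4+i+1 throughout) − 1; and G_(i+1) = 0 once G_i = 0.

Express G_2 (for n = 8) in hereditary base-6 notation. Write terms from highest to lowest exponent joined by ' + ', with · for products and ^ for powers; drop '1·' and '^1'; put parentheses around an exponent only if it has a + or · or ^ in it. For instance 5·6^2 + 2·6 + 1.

6 + 3

i=0: 8 = 2·4 (b=4); 4→5: 2·5 = 10; 10−1 = 9
i=1: 9 = 5 + 4 (b=5); 5→6: 6 + 4 = 10; 10−1 = 9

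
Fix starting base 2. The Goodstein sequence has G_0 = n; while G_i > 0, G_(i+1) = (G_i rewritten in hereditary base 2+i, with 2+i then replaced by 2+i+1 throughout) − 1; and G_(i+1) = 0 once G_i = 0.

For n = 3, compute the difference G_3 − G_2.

[0] 3 ≡ 2 + 1 (base 2). Lift 3: 4. −1: 3.
[1] 3 ≡ 3 (base 3). Lift 4: 4. −1: 3.
[2] 3 ≡ 3 (base 4). Lift 5: 3. −1: 2.

-1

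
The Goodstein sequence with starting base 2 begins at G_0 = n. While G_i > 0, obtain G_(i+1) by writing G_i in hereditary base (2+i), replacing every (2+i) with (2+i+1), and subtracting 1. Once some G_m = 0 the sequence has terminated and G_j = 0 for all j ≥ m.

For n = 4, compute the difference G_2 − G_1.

15

i=0: 4 = 2^2 (b=2); 2→3: 3^3 = 27; 27−1 = 26
i=1: 26 = 2·3^2 + 2·3 + 2 (b=3); 3→4: 2·4^2 + 2·4 + 2 = 42; 42−1 = 41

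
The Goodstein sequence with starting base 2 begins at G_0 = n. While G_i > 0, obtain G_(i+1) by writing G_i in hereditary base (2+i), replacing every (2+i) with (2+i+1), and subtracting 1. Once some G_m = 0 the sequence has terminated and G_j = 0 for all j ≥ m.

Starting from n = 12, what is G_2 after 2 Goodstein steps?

i=0: 12 = 2^(2 + 1) + 2^2 (b=2); 2→3: 3^(3 + 1) + 3^3 = 108; 108−1 = 107
i=1: 107 = 3^(3 + 1) + 2·3^2 + 2·3 + 2 (b=3); 3→4: 4^(4 + 1) + 2·4^2 + 2·4 + 2 = 1066; 1066−1 = 1065
i=2: 1065 = 4^(4 + 1) + 2·4^2 + 2·4 + 1 (b=4); 4→5: 5^(5 + 1) + 2·5^2 + 2·5 + 1 = 15686; 15686−1 = 15685

1065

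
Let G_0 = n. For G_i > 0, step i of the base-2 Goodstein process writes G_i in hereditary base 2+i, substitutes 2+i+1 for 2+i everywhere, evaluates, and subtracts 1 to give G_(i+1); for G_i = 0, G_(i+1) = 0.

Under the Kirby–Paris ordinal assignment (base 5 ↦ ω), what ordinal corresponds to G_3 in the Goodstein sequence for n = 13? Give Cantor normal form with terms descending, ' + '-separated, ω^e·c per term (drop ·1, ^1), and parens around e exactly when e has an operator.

ω^(ω + 1) + ω^3·3 + ω^2·3 + ω·3 + 2

base 2: 13 = 2^(2 + 1) + 2^2 + 1; at 3: 3^(3 + 1) + 3^3 + 1 = 109; next = 108
base 3: 108 = 3^(3 + 1) + 3^3; at 4: 4^(4 + 1) + 4^4 = 1280; next = 1279
base 4: 1279 = 4^(4 + 1) + 3·4^3 + 3·4^2 + 3·4 + 3; at 5: 5^(5 + 1) + 3·5^3 + 3·5^2 + 3·5 + 3 = 16093; next = 16092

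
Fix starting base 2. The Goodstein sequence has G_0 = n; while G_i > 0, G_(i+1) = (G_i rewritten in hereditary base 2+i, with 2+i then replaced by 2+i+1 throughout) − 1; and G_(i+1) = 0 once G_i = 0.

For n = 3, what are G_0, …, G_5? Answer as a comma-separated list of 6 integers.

[0] 3 ≡ 2 + 1 (base 2). Lift 3: 4. −1: 3.
[1] 3 ≡ 3 (base 3). Lift 4: 4. −1: 3.
[2] 3 ≡ 3 (base 4). Lift 5: 3. −1: 2.
[3] 2 ≡ 2 (base 5). Lift 6: 2. −1: 1.
[4] 1 ≡ 1 (base 6). Lift 7: 1. −1: 0.

3, 3, 3, 2, 1, 0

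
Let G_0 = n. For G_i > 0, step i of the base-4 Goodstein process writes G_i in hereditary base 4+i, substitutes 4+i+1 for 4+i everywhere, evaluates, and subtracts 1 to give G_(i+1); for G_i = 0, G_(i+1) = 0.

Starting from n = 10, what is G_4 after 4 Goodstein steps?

13

10 —HB4→ 2·4 + 2 —bump→ 2·5 + 2 = 12 —(−1)→ 11
11 —HB5→ 2·5 + 1 —bump→ 2·6 + 1 = 13 —(−1)→ 12
12 —HB6→ 2·6 —bump→ 2·7 = 14 —(−1)→ 13
13 —HB7→ 7 + 6 —bump→ 8 + 6 = 14 —(−1)→ 13
13 —HB8→ 8 + 5 —bump→ 9 + 5 = 14 —(−1)→ 13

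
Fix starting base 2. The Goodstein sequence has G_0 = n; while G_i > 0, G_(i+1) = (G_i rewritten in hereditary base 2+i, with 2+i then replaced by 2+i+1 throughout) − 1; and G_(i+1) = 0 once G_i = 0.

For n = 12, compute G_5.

i=0: 12 = 2^(2 + 1) + 2^2 (b=2); 2→3: 3^(3 + 1) + 3^3 = 108; 108−1 = 107
i=1: 107 = 3^(3 + 1) + 2·3^2 + 2·3 + 2 (b=3); 3→4: 4^(4 + 1) + 2·4^2 + 2·4 + 2 = 1066; 1066−1 = 1065
i=2: 1065 = 4^(4 + 1) + 2·4^2 + 2·4 + 1 (b=4); 4→5: 5^(5 + 1) + 2·5^2 + 2·5 + 1 = 15686; 15686−1 = 15685
i=3: 15685 = 5^(5 + 1) + 2·5^2 + 2·5 (b=5); 5→6: 6^(6 + 1) + 2·6^2 + 2·6 = 280020; 280020−1 = 280019
i=4: 280019 = 6^(6 + 1) + 2·6^2 + 6 + 5 (b=6); 6→7: 7^(7 + 1) + 2·7^2 + 7 + 5 = 5764911; 5764911−1 = 5764910
i=5: 5764910 = 7^(7 + 1) + 2·7^2 + 7 + 4 (b=7); 7→8: 8^(8 + 1) + 2·8^2 + 8 + 4 = 134217868; 134217868−1 = 134217867

5764910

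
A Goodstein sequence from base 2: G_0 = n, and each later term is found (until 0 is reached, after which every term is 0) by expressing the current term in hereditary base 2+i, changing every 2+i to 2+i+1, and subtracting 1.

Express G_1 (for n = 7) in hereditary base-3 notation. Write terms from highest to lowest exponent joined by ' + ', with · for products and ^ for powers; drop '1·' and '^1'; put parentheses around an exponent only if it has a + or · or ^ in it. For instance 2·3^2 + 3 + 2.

3^3 + 3

(0) 7|_2 = 2^2 + 2 + 1 ↦ 3^3 + 3 + 1|_3 = 31 ⇒ 30
(1) 30|_3 = 3^3 + 3 ↦ 4^4 + 4|_4 = 260 ⇒ 259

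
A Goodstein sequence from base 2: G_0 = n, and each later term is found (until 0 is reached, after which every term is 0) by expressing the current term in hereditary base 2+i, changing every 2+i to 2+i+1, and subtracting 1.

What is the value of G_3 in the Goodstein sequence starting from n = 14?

i=0: 14 = 2^(2 + 1) + 2^2 + 2 (b=2); 2→3: 3^(3 + 1) + 3^3 + 3 = 111; 111−1 = 110
i=1: 110 = 3^(3 + 1) + 3^3 + 2 (b=3); 3→4: 4^(4 + 1) + 4^4 + 2 = 1282; 1282−1 = 1281
i=2: 1281 = 4^(4 + 1) + 4^4 + 1 (b=4); 4→5: 5^(5 + 1) + 5^5 + 1 = 18751; 18751−1 = 18750

18750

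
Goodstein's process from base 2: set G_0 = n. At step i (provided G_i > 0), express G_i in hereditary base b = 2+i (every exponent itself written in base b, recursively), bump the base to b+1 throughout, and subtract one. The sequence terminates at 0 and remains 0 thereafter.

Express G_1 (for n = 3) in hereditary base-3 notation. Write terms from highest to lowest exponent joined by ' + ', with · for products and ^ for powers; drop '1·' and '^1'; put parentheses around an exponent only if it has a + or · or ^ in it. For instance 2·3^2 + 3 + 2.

3

G_0 = 3. HB_2(3) = 2 + 1. Bump = 4. G_1 = 3.
G_1 = 3. HB_3(3) = 3. Bump = 4. G_2 = 3.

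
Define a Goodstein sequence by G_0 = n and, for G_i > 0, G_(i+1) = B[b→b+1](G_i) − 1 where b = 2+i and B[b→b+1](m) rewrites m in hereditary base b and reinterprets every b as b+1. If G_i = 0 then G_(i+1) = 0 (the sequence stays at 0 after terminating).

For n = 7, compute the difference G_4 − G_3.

43530

(0) 7|_2 = 2^2 + 2 + 1 ↦ 3^3 + 3 + 1|_3 = 31 ⇒ 30
(1) 30|_3 = 3^3 + 3 ↦ 4^4 + 4|_4 = 260 ⇒ 259
(2) 259|_4 = 4^4 + 3 ↦ 5^5 + 3|_5 = 3128 ⇒ 3127
(3) 3127|_5 = 5^5 + 2 ↦ 6^6 + 2|_6 = 46658 ⇒ 46657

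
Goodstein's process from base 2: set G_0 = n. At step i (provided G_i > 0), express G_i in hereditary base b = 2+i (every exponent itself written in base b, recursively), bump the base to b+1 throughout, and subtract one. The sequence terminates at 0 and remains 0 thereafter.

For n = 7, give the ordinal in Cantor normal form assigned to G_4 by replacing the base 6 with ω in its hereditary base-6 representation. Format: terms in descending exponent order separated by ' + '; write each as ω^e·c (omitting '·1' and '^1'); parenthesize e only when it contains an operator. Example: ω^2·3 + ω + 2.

ω^ω + 1

7 —HB2→ 2^2 + 2 + 1 —bump→ 3^3 + 3 + 1 = 31 —(−1)→ 30
30 —HB3→ 3^3 + 3 —bump→ 4^4 + 4 = 260 —(−1)→ 259
259 —HB4→ 4^4 + 3 —bump→ 5^5 + 3 = 3128 —(−1)→ 3127
3127 —HB5→ 5^5 + 2 —bump→ 6^6 + 2 = 46658 —(−1)→ 46657
46657 —HB6→ 6^6 + 1 —bump→ 7^7 + 1 = 823544 —(−1)→ 823543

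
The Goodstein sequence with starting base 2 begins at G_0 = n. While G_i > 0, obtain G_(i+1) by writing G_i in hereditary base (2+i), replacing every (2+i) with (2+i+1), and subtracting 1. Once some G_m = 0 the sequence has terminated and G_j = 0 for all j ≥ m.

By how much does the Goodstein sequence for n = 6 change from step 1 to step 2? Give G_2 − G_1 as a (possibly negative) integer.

228

[0] 6 ≡ 2^2 + 2 (base 2). Lift 3: 30. −1: 29.
[1] 29 ≡ 3^3 + 2 (base 3). Lift 4: 258. −1: 257.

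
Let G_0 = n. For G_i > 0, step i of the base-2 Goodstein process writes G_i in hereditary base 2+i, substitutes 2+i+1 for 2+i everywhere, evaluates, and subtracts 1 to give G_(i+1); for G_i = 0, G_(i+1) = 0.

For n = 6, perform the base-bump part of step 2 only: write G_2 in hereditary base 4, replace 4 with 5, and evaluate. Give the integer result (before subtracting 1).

3126

step 0: 6 = 2^2 + 2; sub 3 for 2: 3^3 + 3; = 30; G_1 = 30−1 = 29
step 1: 29 = 3^3 + 2; sub 4 for 3: 4^4 + 2; = 258; G_2 = 258−1 = 257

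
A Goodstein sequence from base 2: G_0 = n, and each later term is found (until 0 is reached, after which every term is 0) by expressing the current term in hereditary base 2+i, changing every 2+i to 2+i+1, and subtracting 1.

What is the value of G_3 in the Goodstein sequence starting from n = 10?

G_0 = 10. HB_2(10) = 2^(2 + 1) + 2. Bump = 84. G_1 = 83.
G_1 = 83. HB_3(83) = 3^(3 + 1) + 2. Bump = 1026. G_2 = 1025.
G_2 = 1025. HB_4(1025) = 4^(4 + 1) + 1. Bump = 15626. G_3 = 15625.

15625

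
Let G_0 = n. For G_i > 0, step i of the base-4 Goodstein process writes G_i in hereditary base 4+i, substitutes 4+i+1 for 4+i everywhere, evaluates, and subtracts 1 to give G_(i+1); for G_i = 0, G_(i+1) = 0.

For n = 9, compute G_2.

(0) 9|_4 = 2·4 + 1 ↦ 2·5 + 1|_5 = 11 ⇒ 10
(1) 10|_5 = 2·5 ↦ 2·6|_6 = 12 ⇒ 11
(2) 11|_6 = 6 + 5 ↦ 7 + 5|_7 = 12 ⇒ 11

11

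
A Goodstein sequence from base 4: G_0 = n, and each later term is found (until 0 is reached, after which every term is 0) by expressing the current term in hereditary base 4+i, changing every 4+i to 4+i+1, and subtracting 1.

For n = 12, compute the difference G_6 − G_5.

1

step 0: 12 = 3·4; sub 5 for 4: 3·5; = 15; G_1 = 15−1 = 14
step 1: 14 = 2·5 + 4; sub 6 for 5: 2·6 + 4; = 16; G_2 = 16−1 = 15
step 2: 15 = 2·6 + 3; sub 7 for 6: 2·7 + 3; = 17; G_3 = 17−1 = 16
step 3: 16 = 2·7 + 2; sub 8 for 7: 2·8 + 2; = 18; G_4 = 18−1 = 17
step 4: 17 = 2·8 + 1; sub 9 for 8: 2·9 + 1; = 19; G_5 = 19−1 = 18
step 5: 18 = 2·9; sub 10 for 9: 2·10; = 20; G_6 = 20−1 = 19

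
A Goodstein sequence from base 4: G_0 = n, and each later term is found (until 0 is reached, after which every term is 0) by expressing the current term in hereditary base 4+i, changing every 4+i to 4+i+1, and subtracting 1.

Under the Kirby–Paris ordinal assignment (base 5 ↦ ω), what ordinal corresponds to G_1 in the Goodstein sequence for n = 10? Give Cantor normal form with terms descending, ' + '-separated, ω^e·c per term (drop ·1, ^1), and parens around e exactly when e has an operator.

ω·2 + 1

i=0: 10 = 2·4 + 2 (b=4); 4→5: 2·5 + 2 = 12; 12−1 = 11
i=1: 11 = 2·5 + 1 (b=5); 5→6: 2·6 + 1 = 13; 13−1 = 12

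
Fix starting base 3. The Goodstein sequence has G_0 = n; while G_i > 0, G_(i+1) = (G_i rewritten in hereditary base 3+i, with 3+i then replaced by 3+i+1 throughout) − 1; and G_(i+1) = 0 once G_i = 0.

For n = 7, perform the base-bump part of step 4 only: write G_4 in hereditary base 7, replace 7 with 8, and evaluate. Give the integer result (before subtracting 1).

[0] 7 ≡ 2·3 + 1 (base 3). Lift 4: 9. −1: 8.
[1] 8 ≡ 2·4 (base 4). Lift 5: 10. −1: 9.
[2] 9 ≡ 5 + 4 (base 5). Lift 6: 10. −1: 9.
[3] 9 ≡ 6 + 3 (base 6). Lift 7: 10. −1: 9.
[4] 9 ≡ 7 + 2 (base 7). Lift 8: 10. −1: 9.

10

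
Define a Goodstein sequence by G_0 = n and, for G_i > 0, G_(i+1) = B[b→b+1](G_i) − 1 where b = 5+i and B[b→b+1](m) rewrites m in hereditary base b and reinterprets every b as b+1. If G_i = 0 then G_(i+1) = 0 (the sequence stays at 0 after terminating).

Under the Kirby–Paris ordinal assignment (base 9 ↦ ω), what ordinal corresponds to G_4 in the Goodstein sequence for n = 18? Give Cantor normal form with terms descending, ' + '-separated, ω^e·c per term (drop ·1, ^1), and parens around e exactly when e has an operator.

ω·2 + 8

i=0: 18 = 3·5 + 3 (b=5); 5→6: 3·6 + 3 = 21; 21−1 = 20
i=1: 20 = 3·6 + 2 (b=6); 6→7: 3·7 + 2 = 23; 23−1 = 22
i=2: 22 = 3·7 + 1 (b=7); 7→8: 3·8 + 1 = 25; 25−1 = 24
i=3: 24 = 3·8 (b=8); 8→9: 3·9 = 27; 27−1 = 26
i=4: 26 = 2·9 + 8 (b=9); 9→10: 2·10 + 8 = 28; 28−1 = 27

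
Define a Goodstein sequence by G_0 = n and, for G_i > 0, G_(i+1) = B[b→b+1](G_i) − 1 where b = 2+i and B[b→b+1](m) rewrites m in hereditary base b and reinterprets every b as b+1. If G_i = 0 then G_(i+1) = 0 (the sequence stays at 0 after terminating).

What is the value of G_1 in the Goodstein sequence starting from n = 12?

107

G_0 = 12. HB_2(12) = 2^(2 + 1) + 2^2. Bump = 108. G_1 = 107.
G_1 = 107. HB_3(107) = 3^(3 + 1) + 2·3^2 + 2·3 + 2. Bump = 1066. G_2 = 1065.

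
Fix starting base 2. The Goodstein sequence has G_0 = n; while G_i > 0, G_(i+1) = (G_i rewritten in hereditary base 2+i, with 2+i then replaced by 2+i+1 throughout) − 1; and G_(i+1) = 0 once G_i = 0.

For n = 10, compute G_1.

83

G_0 = 10. HB_2(10) = 2^(2 + 1) + 2. Bump = 84. G_1 = 83.
G_1 = 83. HB_3(83) = 3^(3 + 1) + 2. Bump = 1026. G_2 = 1025.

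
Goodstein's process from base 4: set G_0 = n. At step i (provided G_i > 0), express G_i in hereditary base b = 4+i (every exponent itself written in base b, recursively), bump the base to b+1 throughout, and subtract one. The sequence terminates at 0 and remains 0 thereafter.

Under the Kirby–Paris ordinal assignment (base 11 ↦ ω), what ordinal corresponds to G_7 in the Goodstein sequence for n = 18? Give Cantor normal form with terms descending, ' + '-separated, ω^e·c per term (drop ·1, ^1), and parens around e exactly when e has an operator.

ω·6 + 2

(0) 18|_4 = 4^2 + 2 ↦ 5^2 + 2|_5 = 27 ⇒ 26
(1) 26|_5 = 5^2 + 1 ↦ 6^2 + 1|_6 = 37 ⇒ 36
(2) 36|_6 = 6^2 ↦ 7^2|_7 = 49 ⇒ 48
(3) 48|_7 = 6·7 + 6 ↦ 6·8 + 6|_8 = 54 ⇒ 53
(4) 53|_8 = 6·8 + 5 ↦ 6·9 + 5|_9 = 59 ⇒ 58
(5) 58|_9 = 6·9 + 4 ↦ 6·10 + 4|_10 = 64 ⇒ 63
(6) 63|_10 = 6·10 + 3 ↦ 6·11 + 3|_11 = 69 ⇒ 68
(7) 68|_11 = 6·11 + 2 ↦ 6·12 + 2|_12 = 74 ⇒ 73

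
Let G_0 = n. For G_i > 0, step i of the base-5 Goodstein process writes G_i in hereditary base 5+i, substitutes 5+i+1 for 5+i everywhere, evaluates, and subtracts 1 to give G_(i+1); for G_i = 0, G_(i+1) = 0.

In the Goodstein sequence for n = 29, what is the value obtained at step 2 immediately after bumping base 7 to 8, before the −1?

29 —HB5→ 5^2 + 4 —bump→ 6^2 + 4 = 40 —(−1)→ 39
39 —HB6→ 6^2 + 3 —bump→ 7^2 + 3 = 52 —(−1)→ 51
51 —HB7→ 7^2 + 2 —bump→ 8^2 + 2 = 66 —(−1)→ 65

66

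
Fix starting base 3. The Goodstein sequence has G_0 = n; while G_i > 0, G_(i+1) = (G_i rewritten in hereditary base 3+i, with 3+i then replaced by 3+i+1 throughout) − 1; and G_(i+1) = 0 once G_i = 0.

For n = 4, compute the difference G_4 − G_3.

-1

i=0: 4 = 3 + 1 (b=3); 3→4: 4 + 1 = 5; 5−1 = 4
i=1: 4 = 4 (b=4); 4→5: 5 = 5; 5−1 = 4
i=2: 4 = 4 (b=5); 5→6: 4 = 4; 4−1 = 3
i=3: 3 = 3 (b=6); 6→7: 3 = 3; 3−1 = 2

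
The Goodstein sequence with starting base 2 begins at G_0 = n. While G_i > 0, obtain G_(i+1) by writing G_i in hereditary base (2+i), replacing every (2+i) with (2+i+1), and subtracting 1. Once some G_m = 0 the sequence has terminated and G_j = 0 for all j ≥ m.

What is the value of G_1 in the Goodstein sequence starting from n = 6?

base 2: 6 = 2^2 + 2; at 3: 3^3 + 3 = 30; next = 29
base 3: 29 = 3^3 + 2; at 4: 4^4 + 2 = 258; next = 257

29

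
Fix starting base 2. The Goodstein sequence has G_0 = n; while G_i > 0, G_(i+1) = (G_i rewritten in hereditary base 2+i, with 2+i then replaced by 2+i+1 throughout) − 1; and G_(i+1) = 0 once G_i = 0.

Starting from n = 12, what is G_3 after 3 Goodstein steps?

15685

[0] 12 ≡ 2^(2 + 1) + 2^2 (base 2). Lift 3: 108. −1: 107.
[1] 107 ≡ 3^(3 + 1) + 2·3^2 + 2·3 + 2 (base 3). Lift 4: 1066. −1: 1065.
[2] 1065 ≡ 4^(4 + 1) + 2·4^2 + 2·4 + 1 (base 4). Lift 5: 15686. −1: 15685.
[3] 15685 ≡ 5^(5 + 1) + 2·5^2 + 2·5 (base 5). Lift 6: 280020. −1: 280019.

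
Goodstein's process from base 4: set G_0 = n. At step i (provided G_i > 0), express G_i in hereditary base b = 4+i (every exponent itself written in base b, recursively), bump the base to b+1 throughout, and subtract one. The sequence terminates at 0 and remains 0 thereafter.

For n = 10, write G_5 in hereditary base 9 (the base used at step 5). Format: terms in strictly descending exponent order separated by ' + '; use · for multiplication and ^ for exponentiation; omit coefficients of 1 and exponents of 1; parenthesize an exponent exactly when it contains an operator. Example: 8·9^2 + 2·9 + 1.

G_0=10  [base 4] 2·4 + 2  →[4↦5]→  2·5 + 2 = 12  −1 ⇒ G_1=11
G_1=11  [base 5] 2·5 + 1  →[5↦6]→  2·6 + 1 = 13  −1 ⇒ G_2=12
G_2=12  [base 6] 2·6  →[6↦7]→  2·7 = 14  −1 ⇒ G_3=13
G_3=13  [base 7] 7 + 6  →[7↦8]→  8 + 6 = 14  −1 ⇒ G_4=13
G_4=13  [base 8] 8 + 5  →[8↦9]→  9 + 5 = 14  −1 ⇒ G_5=13

9 + 4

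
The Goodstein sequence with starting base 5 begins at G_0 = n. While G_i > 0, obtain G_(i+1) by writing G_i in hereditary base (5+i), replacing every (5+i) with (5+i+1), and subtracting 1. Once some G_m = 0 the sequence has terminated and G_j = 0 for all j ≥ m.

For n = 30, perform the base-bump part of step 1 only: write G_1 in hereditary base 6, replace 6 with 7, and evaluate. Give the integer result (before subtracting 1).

base 5: 30 = 5^2 + 5; at 6: 6^2 + 6 = 42; next = 41
base 6: 41 = 6^2 + 5; at 7: 7^2 + 5 = 54; next = 53

54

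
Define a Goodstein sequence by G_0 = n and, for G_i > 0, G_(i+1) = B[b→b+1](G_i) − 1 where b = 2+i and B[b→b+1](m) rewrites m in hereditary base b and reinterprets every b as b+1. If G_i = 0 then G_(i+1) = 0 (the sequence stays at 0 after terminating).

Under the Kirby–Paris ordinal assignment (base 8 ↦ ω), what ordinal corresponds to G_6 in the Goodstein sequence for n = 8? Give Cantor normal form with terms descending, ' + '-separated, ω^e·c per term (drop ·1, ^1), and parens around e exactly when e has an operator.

ω^ω·2 + ω^2·2 + ω + 3

G_0 = 8. HB_2(8) = 2^(2 + 1). Bump = 81. G_1 = 80.
G_1 = 80. HB_3(80) = 2·3^3 + 2·3^2 + 2·3 + 2. Bump = 554. G_2 = 553.
G_2 = 553. HB_4(553) = 2·4^4 + 2·4^2 + 2·4 + 1. Bump = 6311. G_3 = 6310.
G_3 = 6310. HB_5(6310) = 2·5^5 + 2·5^2 + 2·5. Bump = 93396. G_4 = 93395.
G_4 = 93395. HB_6(93395) = 2·6^6 + 2·6^2 + 6 + 5. Bump = 1647196. G_5 = 1647195.
G_5 = 1647195. HB_7(1647195) = 2·7^7 + 2·7^2 + 7 + 4. Bump = 33554572. G_6 = 33554571.
G_6 = 33554571. HB_8(33554571) = 2·8^8 + 2·8^2 + 8 + 3. Bump = 774841152. G_7 = 774841151.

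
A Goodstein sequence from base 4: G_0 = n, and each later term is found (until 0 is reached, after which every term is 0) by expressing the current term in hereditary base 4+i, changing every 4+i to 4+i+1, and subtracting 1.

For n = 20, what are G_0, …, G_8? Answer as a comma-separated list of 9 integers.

20, 29, 39, 51, 65, 81, 99, 107, 115

[0] 20 ≡ 4^2 + 4 (base 4). Lift 5: 30. −1: 29.
[1] 29 ≡ 5^2 + 4 (base 5). Lift 6: 40. −1: 39.
[2] 39 ≡ 6^2 + 3 (base 6). Lift 7: 52. −1: 51.
[3] 51 ≡ 7^2 + 2 (base 7). Lift 8: 66. −1: 65.
[4] 65 ≡ 8^2 + 1 (base 8). Lift 9: 82. −1: 81.
[5] 81 ≡ 9^2 (base 9). Lift 10: 100. −1: 99.
[6] 99 ≡ 9·10 + 9 (base 10). Lift 11: 108. −1: 107.
[7] 107 ≡ 9·11 + 8 (base 11). Lift 12: 116. −1: 115.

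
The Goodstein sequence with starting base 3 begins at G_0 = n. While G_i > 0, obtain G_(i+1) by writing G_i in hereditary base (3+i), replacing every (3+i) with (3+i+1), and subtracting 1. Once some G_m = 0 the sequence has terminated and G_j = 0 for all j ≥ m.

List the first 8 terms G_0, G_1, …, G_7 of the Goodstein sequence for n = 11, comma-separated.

G_0 = 11. HB_3(11) = 3^2 + 2. Bump = 18. G_1 = 17.
G_1 = 17. HB_4(17) = 4^2 + 1. Bump = 26. G_2 = 25.
G_2 = 25. HB_5(25) = 5^2. Bump = 36. G_3 = 35.
G_3 = 35. HB_6(35) = 5·6 + 5. Bump = 40. G_4 = 39.
G_4 = 39. HB_7(39) = 5·7 + 4. Bump = 44. G_5 = 43.
G_5 = 43. HB_8(43) = 5·8 + 3. Bump = 48. G_6 = 47.
G_6 = 47. HB_9(47) = 5·9 + 2. Bump = 52. G_7 = 51.

11, 17, 25, 35, 39, 43, 47, 51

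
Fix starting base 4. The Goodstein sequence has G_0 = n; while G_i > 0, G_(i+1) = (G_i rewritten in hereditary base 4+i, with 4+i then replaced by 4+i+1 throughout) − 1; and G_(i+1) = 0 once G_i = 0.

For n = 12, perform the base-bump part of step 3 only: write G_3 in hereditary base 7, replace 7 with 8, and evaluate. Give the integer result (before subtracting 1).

[0] 12 ≡ 3·4 (base 4). Lift 5: 15. −1: 14.
[1] 14 ≡ 2·5 + 4 (base 5). Lift 6: 16. −1: 15.
[2] 15 ≡ 2·6 + 3 (base 6). Lift 7: 17. −1: 16.
[3] 16 ≡ 2·7 + 2 (base 7). Lift 8: 18. −1: 17.

18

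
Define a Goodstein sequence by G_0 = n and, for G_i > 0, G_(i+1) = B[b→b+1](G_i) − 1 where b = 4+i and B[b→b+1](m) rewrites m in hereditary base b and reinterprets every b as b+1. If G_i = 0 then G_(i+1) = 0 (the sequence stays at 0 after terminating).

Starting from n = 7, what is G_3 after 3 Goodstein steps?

base 4: 7 = 4 + 3; at 5: 5 + 3 = 8; next = 7
base 5: 7 = 5 + 2; at 6: 6 + 2 = 8; next = 7
base 6: 7 = 6 + 1; at 7: 7 + 1 = 8; next = 7
base 7: 7 = 7; at 8: 8 = 8; next = 7

7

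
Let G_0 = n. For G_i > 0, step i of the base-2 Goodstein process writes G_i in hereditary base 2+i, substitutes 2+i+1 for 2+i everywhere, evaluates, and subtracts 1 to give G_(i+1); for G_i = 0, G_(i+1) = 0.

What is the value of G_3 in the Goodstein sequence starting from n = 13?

16092

13 —HB2→ 2^(2 + 1) + 2^2 + 1 —bump→ 3^(3 + 1) + 3^3 + 1 = 109 —(−1)→ 108
108 —HB3→ 3^(3 + 1) + 3^3 —bump→ 4^(4 + 1) + 4^4 = 1280 —(−1)→ 1279
1279 —HB4→ 4^(4 + 1) + 3·4^3 + 3·4^2 + 3·4 + 3 —bump→ 5^(5 + 1) + 3·5^3 + 3·5^2 + 3·5 + 3 = 16093 —(−1)→ 16092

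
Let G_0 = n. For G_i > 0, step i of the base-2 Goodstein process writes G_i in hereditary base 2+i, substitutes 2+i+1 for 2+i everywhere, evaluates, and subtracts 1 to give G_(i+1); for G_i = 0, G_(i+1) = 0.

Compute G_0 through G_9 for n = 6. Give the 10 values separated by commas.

[0] 6 ≡ 2^2 + 2 (base 2). Lift 3: 30. −1: 29.
[1] 29 ≡ 3^3 + 2 (base 3). Lift 4: 258. −1: 257.
[2] 257 ≡ 4^4 + 1 (base 4). Lift 5: 3126. −1: 3125.
[3] 3125 ≡ 5^5 (base 5). Lift 6: 46656. −1: 46655.
[4] 46655 ≡ 5·6^5 + 5·6^4 + 5·6^3 + 5·6^2 + 5·6 + 5 (base 6). Lift 7: 98040. −1: 98039.
[5] 98039 ≡ 5·7^5 + 5·7^4 + 5·7^3 + 5·7^2 + 5·7 + 4 (base 7). Lift 8: 187244. −1: 187243.
[6] 187243 ≡ 5·8^5 + 5·8^4 + 5·8^3 + 5·8^2 + 5·8 + 3 (base 8). Lift 9: 332148. −1: 332147.
[7] 332147 ≡ 5·9^5 + 5·9^4 + 5·9^3 + 5·9^2 + 5·9 + 2 (base 9). Lift 10: 555552. −1: 555551.
[8] 555551 ≡ 5·10^5 + 5·10^4 + 5·10^3 + 5·10^2 + 5·10 + 1 (base 10). Lift 11: 885776. −1: 885775.

6, 29, 257, 3125, 46655, 98039, 187243, 332147, 555551, 885775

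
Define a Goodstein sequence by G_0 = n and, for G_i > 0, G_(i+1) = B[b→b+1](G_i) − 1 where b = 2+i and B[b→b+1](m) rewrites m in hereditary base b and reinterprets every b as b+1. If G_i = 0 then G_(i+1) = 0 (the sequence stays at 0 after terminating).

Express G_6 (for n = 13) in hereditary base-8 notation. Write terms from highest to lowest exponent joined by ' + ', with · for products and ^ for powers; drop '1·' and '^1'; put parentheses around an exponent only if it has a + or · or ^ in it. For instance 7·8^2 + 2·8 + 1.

8^(8 + 1) + 3·8^3 + 3·8^2 + 2·8 + 7

i=0: 13 = 2^(2 + 1) + 2^2 + 1 (b=2); 2→3: 3^(3 + 1) + 3^3 + 1 = 109; 109−1 = 108
i=1: 108 = 3^(3 + 1) + 3^3 (b=3); 3→4: 4^(4 + 1) + 4^4 = 1280; 1280−1 = 1279
i=2: 1279 = 4^(4 + 1) + 3·4^3 + 3·4^2 + 3·4 + 3 (b=4); 4→5: 5^(5 + 1) + 3·5^3 + 3·5^2 + 3·5 + 3 = 16093; 16093−1 = 16092
i=3: 16092 = 5^(5 + 1) + 3·5^3 + 3·5^2 + 3·5 + 2 (b=5); 5→6: 6^(6 + 1) + 3·6^3 + 3·6^2 + 3·6 + 2 = 280712; 280712−1 = 280711
i=4: 280711 = 6^(6 + 1) + 3·6^3 + 3·6^2 + 3·6 + 1 (b=6); 6→7: 7^(7 + 1) + 3·7^3 + 3·7^2 + 3·7 + 1 = 5765999; 5765999−1 = 5765998
i=5: 5765998 = 7^(7 + 1) + 3·7^3 + 3·7^2 + 3·7 (b=7); 7→8: 8^(8 + 1) + 3·8^3 + 3·8^2 + 3·8 = 134219480; 134219480−1 = 134219479
i=6: 134219479 = 8^(8 + 1) + 3·8^3 + 3·8^2 + 2·8 + 7 (b=8); 8→9: 9^(9 + 1) + 3·9^3 + 3·9^2 + 2·9 + 7 = 3486786856; 3486786856−1 = 3486786855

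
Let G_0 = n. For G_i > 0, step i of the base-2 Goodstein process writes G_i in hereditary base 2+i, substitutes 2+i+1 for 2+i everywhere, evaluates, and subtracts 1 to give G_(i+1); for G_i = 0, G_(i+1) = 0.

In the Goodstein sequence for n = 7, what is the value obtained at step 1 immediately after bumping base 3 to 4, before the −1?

260

G_0=7  [base 2] 2^2 + 2 + 1  →[2↦3]→  3^3 + 3 + 1 = 31  −1 ⇒ G_1=30
G_1=30  [base 3] 3^3 + 3  →[3↦4]→  4^4 + 4 = 260  −1 ⇒ G_2=259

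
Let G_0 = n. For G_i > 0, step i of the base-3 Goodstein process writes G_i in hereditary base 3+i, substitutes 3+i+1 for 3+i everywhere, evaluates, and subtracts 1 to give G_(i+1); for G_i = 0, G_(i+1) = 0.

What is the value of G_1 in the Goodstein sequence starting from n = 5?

5

base 3: 5 = 3 + 2; at 4: 4 + 2 = 6; next = 5
base 4: 5 = 4 + 1; at 5: 5 + 1 = 6; next = 5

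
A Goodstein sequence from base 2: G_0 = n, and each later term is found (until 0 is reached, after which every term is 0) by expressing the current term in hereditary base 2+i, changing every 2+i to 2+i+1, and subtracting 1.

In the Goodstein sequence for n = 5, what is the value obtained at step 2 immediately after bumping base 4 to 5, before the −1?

(0) 5|_2 = 2^2 + 1 ↦ 3^3 + 1|_3 = 28 ⇒ 27
(1) 27|_3 = 3^3 ↦ 4^4|_4 = 256 ⇒ 255

468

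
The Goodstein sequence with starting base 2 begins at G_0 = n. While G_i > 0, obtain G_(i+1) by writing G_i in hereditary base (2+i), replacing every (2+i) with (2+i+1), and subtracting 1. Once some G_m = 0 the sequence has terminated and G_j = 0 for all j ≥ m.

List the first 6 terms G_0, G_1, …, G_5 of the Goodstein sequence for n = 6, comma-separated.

base 2: 6 = 2^2 + 2; at 3: 3^3 + 3 = 30; next = 29
base 3: 29 = 3^3 + 2; at 4: 4^4 + 2 = 258; next = 257
base 4: 257 = 4^4 + 1; at 5: 5^5 + 1 = 3126; next = 3125
base 5: 3125 = 5^5; at 6: 6^6 = 46656; next = 46655
base 6: 46655 = 5·6^5 + 5·6^4 + 5·6^3 + 5·6^2 + 5·6 + 5; at 7: 5·7^5 + 5·7^4 + 5·7^3 + 5·7^2 + 5·7 + 5 = 98040; next = 98039

6, 29, 257, 3125, 46655, 98039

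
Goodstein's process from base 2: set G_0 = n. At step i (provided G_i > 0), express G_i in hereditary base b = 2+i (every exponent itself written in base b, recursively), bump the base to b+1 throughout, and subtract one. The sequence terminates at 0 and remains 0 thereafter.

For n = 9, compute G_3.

9842

step 0: 9 = 2^(2 + 1) + 1; sub 3 for 2: 3^(3 + 1) + 1; = 82; G_1 = 82−1 = 81
step 1: 81 = 3^(3 + 1); sub 4 for 3: 4^(4 + 1); = 1024; G_2 = 1024−1 = 1023
step 2: 1023 = 3·4^4 + 3·4^3 + 3·4^2 + 3·4 + 3; sub 5 for 4: 3·5^5 + 3·5^3 + 3·5^2 + 3·5 + 3; = 9843; G_3 = 9843−1 = 9842
step 3: 9842 = 3·5^5 + 3·5^3 + 3·5^2 + 3·5 + 2; sub 6 for 5: 3·6^6 + 3·6^3 + 3·6^2 + 3·6 + 2; = 140744; G_4 = 140744−1 = 140743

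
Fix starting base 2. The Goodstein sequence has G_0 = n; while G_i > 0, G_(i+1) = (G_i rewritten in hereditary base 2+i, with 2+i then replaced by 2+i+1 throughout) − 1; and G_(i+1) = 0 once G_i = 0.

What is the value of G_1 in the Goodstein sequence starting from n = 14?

base 2: 14 = 2^(2 + 1) + 2^2 + 2; at 3: 3^(3 + 1) + 3^3 + 3 = 111; next = 110
base 3: 110 = 3^(3 + 1) + 3^3 + 2; at 4: 4^(4 + 1) + 4^4 + 2 = 1282; next = 1281

110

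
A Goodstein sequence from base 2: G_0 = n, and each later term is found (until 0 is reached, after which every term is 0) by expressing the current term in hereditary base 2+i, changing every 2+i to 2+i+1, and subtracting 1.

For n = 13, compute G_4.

280711

G_0=13  [base 2] 2^(2 + 1) + 2^2 + 1  →[2↦3]→  3^(3 + 1) + 3^3 + 1 = 109  −1 ⇒ G_1=108
G_1=108  [base 3] 3^(3 + 1) + 3^3  →[3↦4]→  4^(4 + 1) + 4^4 = 1280  −1 ⇒ G_2=1279
G_2=1279  [base 4] 4^(4 + 1) + 3·4^3 + 3·4^2 + 3·4 + 3  →[4↦5]→  5^(5 + 1) + 3·5^3 + 3·5^2 + 3·5 + 3 = 16093  −1 ⇒ G_3=16092
G_3=16092  [base 5] 5^(5 + 1) + 3·5^3 + 3·5^2 + 3·5 + 2  →[5↦6]→  6^(6 + 1) + 3·6^3 + 3·6^2 + 3·6 + 2 = 280712  −1 ⇒ G_4=280711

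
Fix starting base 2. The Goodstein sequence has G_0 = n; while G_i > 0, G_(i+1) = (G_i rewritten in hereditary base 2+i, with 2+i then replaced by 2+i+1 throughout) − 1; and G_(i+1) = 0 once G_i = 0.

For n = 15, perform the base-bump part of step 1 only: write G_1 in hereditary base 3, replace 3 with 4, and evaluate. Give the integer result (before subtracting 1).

i=0: 15 = 2^(2 + 1) + 2^2 + 2 + 1 (b=2); 2→3: 3^(3 + 1) + 3^3 + 3 + 1 = 112; 112−1 = 111
i=1: 111 = 3^(3 + 1) + 3^3 + 3 (b=3); 3→4: 4^(4 + 1) + 4^4 + 4 = 1284; 1284−1 = 1283

1284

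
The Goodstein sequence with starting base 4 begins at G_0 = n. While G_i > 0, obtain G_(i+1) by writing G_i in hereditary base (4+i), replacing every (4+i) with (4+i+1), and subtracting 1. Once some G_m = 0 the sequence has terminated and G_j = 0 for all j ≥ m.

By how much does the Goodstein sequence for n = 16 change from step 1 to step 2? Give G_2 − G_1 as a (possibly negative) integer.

G_0 = 16. HB_4(16) = 4^2. Bump = 25. G_1 = 24.
G_1 = 24. HB_5(24) = 4·5 + 4. Bump = 28. G_2 = 27.

3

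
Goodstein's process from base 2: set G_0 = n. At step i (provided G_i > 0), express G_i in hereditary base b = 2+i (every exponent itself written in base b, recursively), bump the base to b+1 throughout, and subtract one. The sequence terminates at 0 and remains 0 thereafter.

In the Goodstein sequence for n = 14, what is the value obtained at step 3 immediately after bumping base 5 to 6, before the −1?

G_0=14  [base 2] 2^(2 + 1) + 2^2 + 2  →[2↦3]→  3^(3 + 1) + 3^3 + 3 = 111  −1 ⇒ G_1=110
G_1=110  [base 3] 3^(3 + 1) + 3^3 + 2  →[3↦4]→  4^(4 + 1) + 4^4 + 2 = 1282  −1 ⇒ G_2=1281
G_2=1281  [base 4] 4^(4 + 1) + 4^4 + 1  →[4↦5]→  5^(5 + 1) + 5^5 + 1 = 18751  −1 ⇒ G_3=18750
G_3=18750  [base 5] 5^(5 + 1) + 5^5  →[5↦6]→  6^(6 + 1) + 6^6 = 326592  −1 ⇒ G_4=326591

326592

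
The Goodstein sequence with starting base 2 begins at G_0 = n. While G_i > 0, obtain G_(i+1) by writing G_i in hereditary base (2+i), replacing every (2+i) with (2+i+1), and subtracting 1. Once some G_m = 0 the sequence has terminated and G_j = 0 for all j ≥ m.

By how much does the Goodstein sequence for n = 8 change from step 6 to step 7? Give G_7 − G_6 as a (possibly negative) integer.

741286580

[0] 8 ≡ 2^(2 + 1) (base 2). Lift 3: 81. −1: 80.
[1] 80 ≡ 2·3^3 + 2·3^2 + 2·3 + 2 (base 3). Lift 4: 554. −1: 553.
[2] 553 ≡ 2·4^4 + 2·4^2 + 2·4 + 1 (base 4). Lift 5: 6311. −1: 6310.
[3] 6310 ≡ 2·5^5 + 2·5^2 + 2·5 (base 5). Lift 6: 93396. −1: 93395.
[4] 93395 ≡ 2·6^6 + 2·6^2 + 6 + 5 (base 6). Lift 7: 1647196. −1: 1647195.
[5] 1647195 ≡ 2·7^7 + 2·7^2 + 7 + 4 (base 7). Lift 8: 33554572. −1: 33554571.
[6] 33554571 ≡ 2·8^8 + 2·8^2 + 8 + 3 (base 8). Lift 9: 774841152. −1: 774841151.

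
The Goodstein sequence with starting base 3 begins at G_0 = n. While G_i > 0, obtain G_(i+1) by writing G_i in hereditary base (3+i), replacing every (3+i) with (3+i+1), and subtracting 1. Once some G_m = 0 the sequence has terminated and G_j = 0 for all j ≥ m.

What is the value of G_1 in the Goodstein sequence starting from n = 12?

19

step 0: 12 = 3^2 + 3; sub 4 for 3: 4^2 + 4; = 20; G_1 = 20−1 = 19
step 1: 19 = 4^2 + 3; sub 5 for 4: 5^2 + 3; = 28; G_2 = 28−1 = 27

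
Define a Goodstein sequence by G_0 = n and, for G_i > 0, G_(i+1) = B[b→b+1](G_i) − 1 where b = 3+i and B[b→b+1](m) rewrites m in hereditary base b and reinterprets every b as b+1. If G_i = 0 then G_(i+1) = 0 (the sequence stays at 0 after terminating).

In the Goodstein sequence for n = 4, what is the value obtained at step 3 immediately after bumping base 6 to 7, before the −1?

3

4 —HB3→ 3 + 1 —bump→ 4 + 1 = 5 —(−1)→ 4
4 —HB4→ 4 —bump→ 5 = 5 —(−1)→ 4
4 —HB5→ 4 —bump→ 4 = 4 —(−1)→ 3
3 —HB6→ 3 —bump→ 3 = 3 —(−1)→ 2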